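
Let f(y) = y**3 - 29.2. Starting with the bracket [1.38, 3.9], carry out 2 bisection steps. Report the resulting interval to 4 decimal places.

[2.6400, 3.2700]

f(1.380000) = -26.571928, f(3.900000) = 30.119000 (opposite signs)
step 1: m = 2.640000, f(m) = -10.800256 < 0 → root in [2.640000, 3.900000]
step 2: m = 3.270000, f(m) = 5.765783 > 0 → root in [2.640000, 3.270000]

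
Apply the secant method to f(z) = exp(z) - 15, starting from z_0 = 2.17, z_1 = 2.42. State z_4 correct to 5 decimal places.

2.70747

Secant update: z_(k+1) = z_k − f(z_k)·(z_k − z_(k-1))/(f(z_k) − f(z_(k-1))).
f(z_0) = -6.241716, f(z_1) = -3.754141
z_2 = 2.420000 - (-3.754141)·(2.420000 - 2.170000)/(-3.754141 - (-6.241716)) = 2.797289; f(z_2) = 1.400128
z_3 = 2.797289 - (1.400128)·(2.797289 - 2.420000)/(1.400128 - (-3.754141)) = 2.694801; f(z_3) = -0.197432
z_4 = 2.694801 - (-0.197432)·(2.694801 - 2.797289)/(-0.197432 - (1.400128)) = 2.707467; f(z_4) = -0.008752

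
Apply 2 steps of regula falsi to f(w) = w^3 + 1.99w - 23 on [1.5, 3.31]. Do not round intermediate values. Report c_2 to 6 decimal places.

f(1.500000) = -16.640000, f(3.310000) = 19.851591
step 1: c = 2.325352, f(c) = -5.798766 < 0 → new bracket [2.325352, 3.310000]
step 2: c = 2.547951, f(c) = -1.388145 < 0 → new bracket [2.547951, 3.310000]

2.547951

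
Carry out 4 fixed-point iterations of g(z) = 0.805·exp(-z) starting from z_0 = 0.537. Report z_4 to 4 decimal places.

z_1 = g(0.537000) = 0.470522
z_2 = g(0.470522) = 0.502864
z_3 = g(0.502864) = 0.486861
z_4 = g(0.486861) = 0.494715

0.4947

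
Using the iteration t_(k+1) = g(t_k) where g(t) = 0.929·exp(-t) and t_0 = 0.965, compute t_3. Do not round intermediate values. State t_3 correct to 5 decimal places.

0.48397

t_1 = g(0.965000) = 0.353933
t_2 = g(0.353933) = 0.652085
t_3 = g(0.652085) = 0.483970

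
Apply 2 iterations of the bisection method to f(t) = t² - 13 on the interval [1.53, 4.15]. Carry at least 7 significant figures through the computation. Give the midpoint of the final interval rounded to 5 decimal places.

f(1.530000) = -10.659100, f(4.150000) = 4.222500 (opposite signs)
step 1: m = 2.840000, f(m) = -4.934400 < 0 → root in [2.840000, 4.150000]
step 2: m = 3.495000, f(m) = -0.784975 < 0 → root in [3.495000, 4.150000]
Midpoint of [3.495000, 4.150000] = 3.822500

3.82250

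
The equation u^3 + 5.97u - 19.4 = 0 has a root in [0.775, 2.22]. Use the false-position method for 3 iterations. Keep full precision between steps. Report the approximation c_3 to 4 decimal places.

1.9689

f(0.775000) = -14.307766, f(2.220000) = 4.794448
step 1: c = 1.857321, f(c) = -1.904707 < 0 → new bracket [1.857321, 2.220000]
step 2: c = 1.960438, f(c) = -0.161602 < 0 → new bracket [1.960438, 2.220000]
step 3: c = 1.968901, f(c) = -0.013069 < 0 → new bracket [1.968901, 2.220000]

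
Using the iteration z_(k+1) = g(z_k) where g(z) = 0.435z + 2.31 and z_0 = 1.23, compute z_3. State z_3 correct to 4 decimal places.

z_1 = g(1.230000) = 2.845050
z_2 = g(2.845050) = 3.547597
z_3 = g(3.547597) = 3.853205

3.8532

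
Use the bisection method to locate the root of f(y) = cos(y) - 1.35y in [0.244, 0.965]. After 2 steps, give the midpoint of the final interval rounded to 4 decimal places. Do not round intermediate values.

f(0.244000) = 0.640979, f(0.965000) = -0.733333 (opposite signs)
step 1: m = 0.604500, f(m) = 0.006711 > 0 → root in [0.604500, 0.965000]
step 2: m = 0.784750, f(m) = -0.351848 < 0 → root in [0.604500, 0.784750]
Midpoint of [0.604500, 0.784750] = 0.694625

0.6946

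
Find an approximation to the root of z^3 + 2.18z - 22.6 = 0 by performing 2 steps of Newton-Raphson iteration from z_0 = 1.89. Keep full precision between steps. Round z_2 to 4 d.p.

f'(z) = 3z^2 + 2.18
z_0 = 1.890000: f = -11.728531, f' = 12.896300 → z_1 = 1.890000 - (-11.728531)/(12.896300) = 2.799449
z_1 = 2.799449: f = 5.441850, f' = 25.690749 → z_2 = 2.799449 - (5.441850)/(25.690749) = 2.587628

2.5876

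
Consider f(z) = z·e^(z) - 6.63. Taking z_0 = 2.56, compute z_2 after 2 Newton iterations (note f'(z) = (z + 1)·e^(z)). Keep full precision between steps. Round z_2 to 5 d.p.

z_0 = 2.560000: f = 26.485692, f' = 46.051510 → z_1 = 2.560000 - (26.485692)/(46.051510) = 1.984868
z_1 = 1.984868: f = 7.816043, f' = 21.724131 → z_2 = 1.984868 - (7.816043)/(21.724131) = 1.625082

1.62508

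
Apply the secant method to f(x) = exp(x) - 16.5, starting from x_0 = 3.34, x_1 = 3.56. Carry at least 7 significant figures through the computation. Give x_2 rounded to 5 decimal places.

2.96872

f(x_0) = 11.719127, f(x_1) = 18.663197
x_2 = 3.560000 - (18.663197)·(3.560000 - 3.340000)/(18.663197 - (11.719127)) = 2.968718; f(x_2) = 2.966948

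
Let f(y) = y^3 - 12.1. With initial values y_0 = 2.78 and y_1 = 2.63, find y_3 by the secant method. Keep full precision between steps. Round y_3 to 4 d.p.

f(y_0) = 9.384952, f(y_1) = 6.091447
y_2 = 2.630000 - (6.091447)·(2.630000 - 2.780000)/(6.091447 - (9.384952)) = 2.352570; f(y_2) = 0.920500
y_3 = 2.352570 - (0.920500)·(2.352570 - 2.630000)/(0.920500 - (6.091447)) = 2.303184; f(y_3) = 0.117594

2.3032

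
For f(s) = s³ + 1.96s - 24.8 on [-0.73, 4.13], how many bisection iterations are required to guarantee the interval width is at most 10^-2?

Initial width b − a = 4.13 − -0.73 = 4.860000.
After n steps the width is (b−a)/2^n; need (b−a)/2^n ≤ 10^-2.
So n ≥ log₂(4.860000/10^-2) = log₂(486.0000) ≈ 8.9248.
Hence n = 9.

9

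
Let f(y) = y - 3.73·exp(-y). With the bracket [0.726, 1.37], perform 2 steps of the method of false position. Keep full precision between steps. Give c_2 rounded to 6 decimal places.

f(0.726000) = -1.078725, f(1.370000) = 0.422181
step 1: c = 1.188853, f(c) = 0.052805 > 0 → new bracket [0.726000, 1.188853]
step 2: c = 1.167253, f(c) = 0.006400 > 0 → new bracket [0.726000, 1.167253]

1.167253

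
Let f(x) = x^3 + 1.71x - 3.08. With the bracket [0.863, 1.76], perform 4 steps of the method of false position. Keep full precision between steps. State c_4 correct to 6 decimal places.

1.071802

False-position update: c = (a·f(b) − b·f(a))/(f(b) − f(a)); replace the endpoint whose sign matches f(c).
f(0.863000) = -0.961534, f(1.760000) = 5.381376
step 1: c = 0.998978, f(c) = -0.374810 < 0 → new bracket [0.998978, 1.760000]
step 2: c = 1.048531, f(c) = -0.134237 < 0 → new bracket [1.048531, 1.760000]
step 3: c = 1.065847, f(c) = -0.046568 < 0 → new bracket [1.065847, 1.760000]
step 4: c = 1.071802, f(c) = -0.015974 < 0 → new bracket [1.071802, 1.760000]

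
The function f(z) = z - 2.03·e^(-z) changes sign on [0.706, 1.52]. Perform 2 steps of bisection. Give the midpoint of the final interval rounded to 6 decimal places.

f(0.706000) = -0.296038, f(1.520000) = 1.076015 (opposite signs)
step 1: m = 1.113000, f(m) = 0.445999 > 0 → root in [0.706000, 1.113000]
step 2: m = 0.909500, f(m) = 0.091967 > 0 → root in [0.706000, 0.909500]
Midpoint of [0.706000, 0.909500] = 0.807750

0.807750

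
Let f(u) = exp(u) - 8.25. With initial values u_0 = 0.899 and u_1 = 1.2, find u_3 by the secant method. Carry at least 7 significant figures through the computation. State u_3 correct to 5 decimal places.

f(u_0) = -5.792855, f(u_1) = -4.929883
u_2 = 1.200000 - (-4.929883)·(1.200000 - 0.899000)/(-4.929883 - (-5.792855)) = 2.919516; f(u_2) = 10.282323
u_3 = 2.919516 - (10.282323)·(2.919516 - 1.200000)/(10.282323 - (-4.929883)) = 1.757251; f(u_3) = -2.453520

1.75725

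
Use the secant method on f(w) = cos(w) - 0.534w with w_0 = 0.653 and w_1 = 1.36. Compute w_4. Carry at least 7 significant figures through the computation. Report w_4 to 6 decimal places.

1.004584

f(w_0) = 0.445563, f(w_1) = -0.517001
w_2 = 1.360000 - (-0.517001)·(1.360000 - 0.653000)/(-0.517001 - (0.445563)) = 0.980264; f(w_2) = 0.033342
w_3 = 0.980264 - (0.033342)·(0.980264 - 1.360000)/(0.033342 - (-0.517001)) = 1.003270; f(w_3) = 0.001801
w_4 = 1.003270 - (0.001801)·(1.003270 - 0.980264)/(0.001801 - (0.033342)) = 1.004584; f(w_4) = -0.000009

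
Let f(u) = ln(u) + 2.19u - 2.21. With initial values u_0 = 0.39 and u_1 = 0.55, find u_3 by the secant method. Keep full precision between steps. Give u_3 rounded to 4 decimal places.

0.9978

f(u_0) = -2.297509, f(u_1) = -1.603337
u_2 = 0.550000 - (-1.603337)·(0.550000 - 0.390000)/(-1.603337 - (-2.297509)) = 0.919554; f(u_2) = -0.280043
u_3 = 0.919554 - (-0.280043)·(0.919554 - 0.550000)/(-0.280043 - (-1.603337)) = 0.997761; f(u_3) = -0.027144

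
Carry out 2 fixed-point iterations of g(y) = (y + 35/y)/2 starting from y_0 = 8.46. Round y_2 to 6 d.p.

y_1 = g(8.460000) = 6.298558
y_2 = g(6.298558) = 5.927693

5.927693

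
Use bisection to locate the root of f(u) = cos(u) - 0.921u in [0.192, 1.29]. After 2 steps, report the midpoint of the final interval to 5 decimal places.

0.87825

f(0.192000) = 0.804793, f(1.290000) = -0.910969 (opposite signs)
step 1: m = 0.741000, f(m) = 0.055333 > 0 → root in [0.741000, 1.290000]
step 2: m = 1.015500, f(m) = -0.408080 < 0 → root in [0.741000, 1.015500]
Midpoint of [0.741000, 1.015500] = 0.878250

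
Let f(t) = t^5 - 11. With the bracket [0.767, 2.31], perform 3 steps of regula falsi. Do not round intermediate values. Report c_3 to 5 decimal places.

f(0.767000) = -10.734554, f(2.310000) = 54.774855
step 1: c = 1.019840, f(c) = -9.896783 < 0 → new bracket [1.019840, 2.310000]
step 2: c = 1.217275, f(c) = -8.327341 < 0 → new bracket [1.217275, 2.310000]
step 3: c = 1.361478, f(c) = -6.322084 < 0 → new bracket [1.361478, 2.310000]

1.36148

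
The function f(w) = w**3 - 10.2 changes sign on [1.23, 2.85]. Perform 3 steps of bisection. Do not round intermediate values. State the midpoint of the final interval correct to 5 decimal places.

2.14125

f(1.230000) = -8.339133, f(2.850000) = 12.949125 (opposite signs)
step 1: m = 2.040000, f(m) = -1.710336 < 0 → root in [2.040000, 2.850000]
step 2: m = 2.445000, f(m) = 4.416271 > 0 → root in [2.040000, 2.445000]
step 3: m = 2.242500, f(m) = 1.077098 > 0 → root in [2.040000, 2.242500]
Midpoint of [2.040000, 2.242500] = 2.141250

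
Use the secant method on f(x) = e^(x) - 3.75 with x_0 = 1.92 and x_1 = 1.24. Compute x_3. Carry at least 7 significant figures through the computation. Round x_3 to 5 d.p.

f(x_0) = 3.070958, f(x_1) = -0.294387
x_2 = 1.240000 - (-0.294387)·(1.240000 - 1.920000)/(-0.294387 - (3.070958)) = 1.299484; f(x_2) = -0.082598
x_3 = 1.299484 - (-0.082598)·(1.299484 - 1.240000)/(-0.082598 - (-0.294387)) = 1.322682; f(x_3) = 0.003475

1.32268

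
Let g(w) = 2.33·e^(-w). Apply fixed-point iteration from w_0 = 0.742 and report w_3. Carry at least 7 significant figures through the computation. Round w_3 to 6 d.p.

w_1 = g(0.742000) = 1.109454
w_2 = g(1.109454) = 0.768292
w_3 = g(0.768292) = 1.080665

1.080665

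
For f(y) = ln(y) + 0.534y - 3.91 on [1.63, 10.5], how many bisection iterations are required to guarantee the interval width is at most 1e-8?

30

Initial width b − a = 10.5 − 1.63 = 8.870000.
After n steps the width is (b−a)/2^n; need (b−a)/2^n ≤ 1e-8.
So n ≥ log₂(8.870000/1e-8) = log₂(887000000.0000) ≈ 29.7244.
Hence n = 30.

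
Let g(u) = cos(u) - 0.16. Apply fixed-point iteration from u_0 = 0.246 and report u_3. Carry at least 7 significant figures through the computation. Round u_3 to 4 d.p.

u_1 = g(0.246000) = 0.809894
u_2 = g(0.809894) = 0.529575
u_3 = g(0.529575) = 0.703022

0.7030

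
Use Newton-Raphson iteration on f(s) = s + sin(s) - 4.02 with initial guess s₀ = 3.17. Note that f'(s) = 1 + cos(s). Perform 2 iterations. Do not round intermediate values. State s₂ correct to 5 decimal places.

1090.70467

Newton update: s ← s − f(s)/f'(s).
s_0 = 3.170000: f = -0.878404, f' = 0.000403 → s_1 = 3.170000 - (-0.878404)/(0.000403) = 2180.337974
s_1 = 2180.337974: f = 2176.390582, f' = 1.997361 → s_2 = 2180.337974 - (2176.390582)/(1.997361) = 1090.704665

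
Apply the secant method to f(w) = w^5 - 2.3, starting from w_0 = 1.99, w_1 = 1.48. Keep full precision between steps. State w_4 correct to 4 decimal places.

f(w_0) = 28.907960, f(w_1) = 4.800821
w_2 = 1.480000 - (4.800821)·(1.480000 - 1.990000)/(4.800821 - (28.907960)) = 1.378436; f(w_2) = 2.676602
w_3 = 1.378436 - (2.676602)·(1.378436 - 1.480000)/(2.676602 - (4.800821)) = 1.250461; f(w_3) = 0.757390
w_4 = 1.250461 - (0.757390)·(1.250461 - 1.378436)/(0.757390 - (2.676602)) = 1.199958; f(w_4) = 0.187880

1.2000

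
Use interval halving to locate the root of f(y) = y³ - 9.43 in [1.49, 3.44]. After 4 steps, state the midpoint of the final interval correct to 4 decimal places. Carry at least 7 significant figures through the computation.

2.1603

f(1.490000) = -6.122051, f(3.440000) = 31.277584 (opposite signs)
step 1: m = 2.465000, f(m) = 5.547895 > 0 → root in [1.490000, 2.465000]
step 2: m = 1.977500, f(m) = -1.696974 < 0 → root in [1.977500, 2.465000]
step 3: m = 2.221250, f(m) = 1.529540 > 0 → root in [1.977500, 2.221250]
step 4: m = 2.099375, f(m) = -0.177266 < 0 → root in [2.099375, 2.221250]
Midpoint of [2.099375, 2.221250] = 2.160312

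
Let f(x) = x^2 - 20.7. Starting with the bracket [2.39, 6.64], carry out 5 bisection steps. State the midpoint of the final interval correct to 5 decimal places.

4.58141

f(2.390000) = -14.987900, f(6.640000) = 23.389600 (opposite signs)
step 1: m = 4.515000, f(m) = -0.314775 < 0 → root in [4.515000, 6.640000]
step 2: m = 5.577500, f(m) = 10.408506 > 0 → root in [4.515000, 5.577500]
step 3: m = 5.046250, f(m) = 4.764639 > 0 → root in [4.515000, 5.046250]
step 4: m = 4.780625, f(m) = 2.154375 > 0 → root in [4.515000, 4.780625]
step 5: m = 4.647812, f(m) = 0.902161 > 0 → root in [4.515000, 4.647812]
Midpoint of [4.515000, 4.647812] = 4.581406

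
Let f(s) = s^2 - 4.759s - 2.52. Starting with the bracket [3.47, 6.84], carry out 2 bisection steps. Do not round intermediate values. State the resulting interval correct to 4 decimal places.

[5.1550, 5.9975]

f(3.470000) = -6.992830, f(6.840000) = 11.714040 (opposite signs)
step 1: m = 5.155000, f(m) = -0.478620 < 0 → root in [5.155000, 6.840000]
step 2: m = 5.997500, f(m) = 4.907904 > 0 → root in [5.155000, 5.997500]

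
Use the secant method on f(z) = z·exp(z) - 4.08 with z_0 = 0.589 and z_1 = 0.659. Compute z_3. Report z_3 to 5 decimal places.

f(z_0) = -3.018513, f(z_1) = -2.806246
z_2 = 0.659000 - (-2.806246)·(0.659000 - 0.589000)/(-2.806246 - (-3.018513)) = 1.584427; f(z_2) = 3.646452
z_3 = 1.584427 - (3.646452)·(1.584427 - 0.659000)/(3.646452 - (-2.806246)) = 1.061464; f(z_3) = -1.011735

1.06146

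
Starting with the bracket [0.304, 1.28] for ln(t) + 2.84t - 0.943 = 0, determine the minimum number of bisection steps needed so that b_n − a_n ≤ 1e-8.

27

Initial width b − a = 1.28 − 0.304 = 0.976000.
After n steps the width is (b−a)/2^n; need (b−a)/2^n ≤ 1e-8.
So n ≥ log₂(0.976000/1e-8) = log₂(97600000.0000) ≈ 26.5404.
Hence n = 27.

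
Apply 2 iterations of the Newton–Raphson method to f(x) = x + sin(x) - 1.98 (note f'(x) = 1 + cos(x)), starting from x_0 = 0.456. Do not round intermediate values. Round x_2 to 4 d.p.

1.0911

x_0 = 0.456000: f = -1.083640, f' = 1.897821 → x_1 = 0.456000 - (-1.083640)/(1.897821) = 1.026991
x_1 = 1.026991: f = -0.097262, f' = 1.517396 → x_2 = 1.026991 - (-0.097262)/(1.517396) = 1.091090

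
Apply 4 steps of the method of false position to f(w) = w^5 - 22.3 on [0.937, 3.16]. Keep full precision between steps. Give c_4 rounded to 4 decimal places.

1.4517

f(0.937000) = -21.577733, f(3.160000) = 292.790575
step 1: c = 1.089583, f(c) = -20.764316 < 0 → new bracket [1.089583, 3.160000]
step 2: c = 1.226691, f(c) = -19.522362 < 0 → new bracket [1.226691, 3.160000]
step 3: c = 1.347540, f(c) = -17.856672 < 0 → new bracket [1.347540, 3.160000]
step 4: c = 1.451724, f(c) = -15.852068 < 0 → new bracket [1.451724, 3.160000]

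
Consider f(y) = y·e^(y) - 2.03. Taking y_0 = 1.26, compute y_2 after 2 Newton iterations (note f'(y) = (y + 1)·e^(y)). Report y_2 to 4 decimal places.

Newton update: y ← y − f(y)/f'(y).
y_0 = 1.260000: f = 2.412031, f' = 7.967453 → y_1 = 1.260000 - (2.412031)/(7.967453) = 0.957264
y_1 = 0.957264: f = 0.463254, f' = 5.097816 → y_2 = 0.957264 - (0.463254)/(5.097816) = 0.866391

0.8664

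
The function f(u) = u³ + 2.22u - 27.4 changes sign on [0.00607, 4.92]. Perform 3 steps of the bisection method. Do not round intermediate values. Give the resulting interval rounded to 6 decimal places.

f(0.006070) = -27.386524, f(4.920000) = 102.617888 (opposite signs)
step 1: m = 2.463035, f(m) = -6.989958 < 0 → root in [2.463035, 4.920000]
step 2: m = 3.691517, f(m) = 31.100591 > 0 → root in [2.463035, 3.691517]
step 3: m = 3.077276, f(m) = 8.572218 > 0 → root in [2.463035, 3.077276]

[2.463035, 3.077276]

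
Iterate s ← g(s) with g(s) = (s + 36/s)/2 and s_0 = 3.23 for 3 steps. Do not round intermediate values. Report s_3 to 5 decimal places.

6.00079

s_1 = g(3.230000) = 7.187755
s_2 = g(7.187755) = 6.098137
s_3 = g(6.098137) = 6.000790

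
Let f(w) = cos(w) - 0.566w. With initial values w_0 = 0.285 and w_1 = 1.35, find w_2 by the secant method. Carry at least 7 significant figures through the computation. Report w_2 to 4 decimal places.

0.9179

f(w_0) = 0.798352, f(w_1) = -0.545093
w_2 = 1.350000 - (-0.545093)·(1.350000 - 0.285000)/(-0.545093 - (0.798352)) = 0.917884; f(w_2) = 0.087980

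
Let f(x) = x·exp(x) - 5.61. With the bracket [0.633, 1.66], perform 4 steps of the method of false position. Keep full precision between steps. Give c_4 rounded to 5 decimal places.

1.39216

f(0.633000) = -4.417902, f(1.660000) = 3.120456
step 1: c = 1.234880, f(c) = -1.364526 < 0 → new bracket [1.234880, 1.660000]
step 2: c = 1.364220, f(c) = -0.272259 < 0 → new bracket [1.364220, 1.660000]
step 3: c = 1.387956, f(c) = -0.048947 < 0 → new bracket [1.387956, 1.660000]
step 4: c = 1.392157, f(c) = -0.008630 < 0 → new bracket [1.392157, 1.660000]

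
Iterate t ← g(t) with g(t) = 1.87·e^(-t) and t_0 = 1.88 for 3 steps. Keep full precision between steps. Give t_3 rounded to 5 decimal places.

t_1 = g(1.880000) = 0.285343
t_2 = g(0.285343) = 1.405784
t_3 = g(1.405784) = 0.458477

0.45848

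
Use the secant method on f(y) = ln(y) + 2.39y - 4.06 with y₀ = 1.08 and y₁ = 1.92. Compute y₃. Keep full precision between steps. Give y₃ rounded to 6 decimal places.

1.522465

f(y_0) = -1.401839, f(y_1) = 1.181125
y_2 = 1.920000 - (1.181125)·(1.920000 - 1.080000)/(1.181125 - (-1.401839)) = 1.535889; f(y_2) = 0.039884
y_3 = 1.535889 - (0.039884)·(1.535889 - 1.920000)/(0.039884 - (1.181125)) = 1.522465; f(y_3) = -0.000978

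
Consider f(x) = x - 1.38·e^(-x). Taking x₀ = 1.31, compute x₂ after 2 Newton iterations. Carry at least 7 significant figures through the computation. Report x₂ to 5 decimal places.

f'(x) = 1 + 1.38·e^(-x)
x_0 = 1.310000: f = 0.937648, f' = 1.372352 → x_1 = 1.310000 - (0.937648)/(1.372352) = 0.626758
x_1 = 0.626758: f = -0.110605, f' = 1.737363 → x_2 = 0.626758 - (-0.110605)/(1.737363) = 0.690421

0.69042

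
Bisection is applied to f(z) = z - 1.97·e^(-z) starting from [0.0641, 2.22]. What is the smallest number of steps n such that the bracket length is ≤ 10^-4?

15

Initial width b − a = 2.22 − 0.0641 = 2.155900.
After n steps the width is (b−a)/2^n; need (b−a)/2^n ≤ 10^-4.
So n ≥ log₂(2.155900/10^-4) = log₂(21559.0000) ≈ 14.3960.
Hence n = 15.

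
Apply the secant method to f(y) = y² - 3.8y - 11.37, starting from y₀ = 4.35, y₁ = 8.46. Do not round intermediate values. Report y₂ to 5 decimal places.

5.34639

f(y_0) = -8.977500, f(y_1) = 28.053600
y_2 = 8.460000 - (28.053600)·(8.460000 - 4.350000)/(28.053600 - (-8.977500)) = 5.346393; f(y_2) = -3.102376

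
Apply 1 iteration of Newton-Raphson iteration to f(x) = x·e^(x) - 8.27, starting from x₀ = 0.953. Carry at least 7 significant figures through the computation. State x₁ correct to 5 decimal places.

Newton update: x ← x − f(x)/f'(x).
f'(x) = (x + 1)·e^(x)
x_0 = 0.953000: f = -5.798415, f' = 5.065063 → x_1 = 0.953000 - (-5.798415)/(5.065063) = 2.097786

2.09779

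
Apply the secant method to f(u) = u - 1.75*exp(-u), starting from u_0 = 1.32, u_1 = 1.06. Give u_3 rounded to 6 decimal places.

0.793977

f(u_0) = 0.852513, f(u_1) = 0.453702
u_2 = 1.060000 - (0.453702)·(1.060000 - 1.320000)/(0.453702 - (0.852513)) = 0.764214; f(u_2) = -0.050760
u_3 = 0.764214 - (-0.050760)·(0.764214 - 1.060000)/(-0.050760 - (0.453702)) = 0.793977; f(u_3) = 0.002901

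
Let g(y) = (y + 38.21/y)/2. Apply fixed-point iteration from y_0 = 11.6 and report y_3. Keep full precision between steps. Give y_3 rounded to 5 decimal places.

y_1 = g(11.600000) = 7.446983
y_2 = g(7.446983) = 6.288960
y_3 = g(6.288960) = 6.182343

6.18234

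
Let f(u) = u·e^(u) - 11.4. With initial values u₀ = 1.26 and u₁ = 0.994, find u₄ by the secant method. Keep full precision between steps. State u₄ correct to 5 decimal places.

1.74416

f(u_0) = -6.957969, f(u_1) = -8.714191
u_2 = 0.994000 - (-8.714191)·(0.994000 - 1.260000)/(-8.714191 - (-6.957969)) = 2.313864; f(u_2) = 12.001103
u_3 = 2.313864 - (12.001103)·(2.313864 - 0.994000)/(12.001103 - (-8.714191)) = 1.549220; f(u_3) = -4.106585
u_4 = 1.549220 - (-4.106585)·(1.549220 - 2.313864)/(-4.106585 - (12.001103)) = 1.744163; f(u_4) = -1.421452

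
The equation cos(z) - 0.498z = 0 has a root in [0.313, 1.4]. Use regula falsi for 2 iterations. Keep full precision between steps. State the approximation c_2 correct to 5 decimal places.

1.02783

f(0.313000) = 0.795540, f(1.400000) = -0.527233
step 1: c = 0.966742, f(c) = 0.086547 > 0 → new bracket [0.966742, 1.400000]
step 2: c = 1.027834, f(c) = 0.004813 > 0 → new bracket [1.027834, 1.400000]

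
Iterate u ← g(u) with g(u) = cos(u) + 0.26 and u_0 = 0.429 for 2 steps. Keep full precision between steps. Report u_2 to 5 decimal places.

0.65072

u_1 = g(0.429000) = 1.169382
u_2 = g(1.169382) = 0.650720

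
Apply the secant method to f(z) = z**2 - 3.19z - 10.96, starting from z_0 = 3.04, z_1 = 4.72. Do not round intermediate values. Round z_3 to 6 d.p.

Secant update: z_(k+1) = z_k − f(z_k)·(z_k − z_(k-1))/(f(z_k) − f(z_(k-1))).
f(z_0) = -11.416000, f(z_1) = -3.738400
z_2 = 4.720000 - (-3.738400)·(4.720000 - 3.040000)/(-3.738400 - (-11.416000)) = 5.538031; f(z_2) = 2.043466
z_3 = 5.538031 - (2.043466)·(5.538031 - 4.720000)/(2.043466 - (-3.738400)) = 5.248917; f(z_3) = -0.152917

5.248917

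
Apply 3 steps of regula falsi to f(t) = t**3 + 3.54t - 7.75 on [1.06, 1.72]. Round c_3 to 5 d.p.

f(1.060000) = -2.806584, f(1.720000) = 3.427248
step 1: c = 1.357144, f(c) = -0.446069 < 0 → new bracket [1.357144, 1.720000]
step 2: c = 1.398932, f(c) = -0.060055 < 0 → new bracket [1.398932, 1.720000]
step 3: c = 1.404461, f(c) = -0.007892 < 0 → new bracket [1.404461, 1.720000]

1.40446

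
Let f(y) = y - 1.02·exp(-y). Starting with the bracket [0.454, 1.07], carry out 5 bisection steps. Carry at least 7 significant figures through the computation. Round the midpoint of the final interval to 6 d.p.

f(0.454000) = -0.193784, f(1.070000) = 0.720131 (opposite signs)
step 1: m = 0.762000, f(m) = 0.285933 > 0 → root in [0.454000, 0.762000]
step 2: m = 0.608000, f(m) = 0.052673 > 0 → root in [0.454000, 0.608000]
step 3: m = 0.531000, f(m) = -0.068777 < 0 → root in [0.531000, 0.608000]
step 4: m = 0.569500, f(m) = -0.007624 < 0 → root in [0.569500, 0.608000]
step 5: m = 0.588750, f(m) = 0.022629 > 0 → root in [0.569500, 0.588750]
Midpoint of [0.569500, 0.588750] = 0.579125

0.579125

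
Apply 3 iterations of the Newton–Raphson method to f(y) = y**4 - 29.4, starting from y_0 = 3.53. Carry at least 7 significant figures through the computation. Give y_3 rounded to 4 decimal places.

Newton update: y ← y − f(y)/f'(y).
f'(y) = 4y**3
y_0 = 3.530000: f = 125.874029, f' = 175.947908 → y_1 = 3.530000 - (125.874029)/(175.947908) = 2.814595
y_1 = 2.814595: f = 33.357205, f' = 89.188259 → y_2 = 2.814595 - (33.357205)/(89.188259) = 2.440586
y_2 = 2.440586: f = 6.079415, f' = 58.149011 → y_3 = 2.440586 - (6.079415)/(58.149011) = 2.336037

2.3360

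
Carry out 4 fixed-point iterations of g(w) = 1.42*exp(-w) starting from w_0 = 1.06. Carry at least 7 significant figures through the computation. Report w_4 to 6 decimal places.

w_1 = g(1.060000) = 0.491967
w_2 = g(0.491967) = 0.868220
w_3 = g(0.868220) = 0.595971
w_4 = g(0.595971) = 0.782459

0.782459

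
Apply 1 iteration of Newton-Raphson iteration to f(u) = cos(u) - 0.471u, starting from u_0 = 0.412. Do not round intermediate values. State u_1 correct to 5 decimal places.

1.24082

f'(u) = -sin(u) - 0.471
u_0 = 0.412000: f = 0.722270, f' = -0.871443 → u_1 = 0.412000 - (0.722270)/(-0.871443) = 1.240821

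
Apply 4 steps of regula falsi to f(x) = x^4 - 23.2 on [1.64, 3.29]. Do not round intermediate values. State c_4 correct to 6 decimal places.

False-position update: c = (a·f(b) − b·f(a))/(f(b) − f(a)); replace the endpoint whose sign matches f(c).
f(1.640000) = -15.966052, f(3.290000) = 93.961141
step 1: c = 1.879649, f(c) = -10.717333 < 0 → new bracket [1.879649, 3.290000]
step 2: c = 2.024046, f(c) = -6.416546 < 0 → new bracket [2.024046, 3.290000]
step 3: c = 2.104971, f(c) = -3.567111 < 0 → new bracket [2.104971, 3.290000]
step 4: c = 2.148313, f(c) = -1.899466 < 0 → new bracket [2.148313, 3.290000]

2.148313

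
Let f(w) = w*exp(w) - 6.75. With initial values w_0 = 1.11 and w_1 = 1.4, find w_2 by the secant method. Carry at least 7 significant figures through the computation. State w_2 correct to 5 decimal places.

f(w_0) = -3.381862, f(w_1) = -1.072720
w_2 = 1.400000 - (-1.072720)·(1.400000 - 1.110000)/(-1.072720 - (-3.381862)) = 1.534721; f(w_2) = 0.371147

1.53472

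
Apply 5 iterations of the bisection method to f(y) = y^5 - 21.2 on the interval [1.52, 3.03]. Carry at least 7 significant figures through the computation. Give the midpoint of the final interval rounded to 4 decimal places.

f(1.520000) = -13.086319, f(3.030000) = 234.195442 (opposite signs)
step 1: m = 2.275000, f(m) = 39.740639 > 0 → root in [1.520000, 2.275000]
step 2: m = 1.897500, f(m) = 3.398517 > 0 → root in [1.520000, 1.897500]
step 3: m = 1.708750, f(m) = -6.632245 < 0 → root in [1.708750, 1.897500]
step 4: m = 1.803125, f(m) = -2.139724 < 0 → root in [1.803125, 1.897500]
step 5: m = 1.850313, f(m) = 0.488295 > 0 → root in [1.803125, 1.850313]
Midpoint of [1.803125, 1.850313] = 1.826719

1.8267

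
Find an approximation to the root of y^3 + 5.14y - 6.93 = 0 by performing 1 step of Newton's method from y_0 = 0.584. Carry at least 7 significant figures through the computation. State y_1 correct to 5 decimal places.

1.18906

f'(y) = 3y^2 + 5.14
y_0 = 0.584000: f = -3.729063, f' = 6.163168 → y_1 = 0.584000 - (-3.729063)/(6.163168) = 1.189056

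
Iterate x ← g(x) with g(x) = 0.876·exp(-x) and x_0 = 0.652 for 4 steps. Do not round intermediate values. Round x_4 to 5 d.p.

0.52979

x_1 = g(0.652000) = 0.456398
x_2 = g(0.456398) = 0.555000
x_3 = g(0.555000) = 0.502887
x_4 = g(0.502887) = 0.529789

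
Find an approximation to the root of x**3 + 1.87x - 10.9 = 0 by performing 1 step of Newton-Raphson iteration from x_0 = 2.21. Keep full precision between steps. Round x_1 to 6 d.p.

f'(x) = 3x**2 + 1.87
x_0 = 2.210000: f = 4.026561, f' = 16.522300 → x_1 = 2.210000 - (4.026561)/(16.522300) = 1.966295

1.966295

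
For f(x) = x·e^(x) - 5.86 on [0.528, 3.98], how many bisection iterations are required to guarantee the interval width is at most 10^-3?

Initial width b − a = 3.98 − 0.528 = 3.452000.
After n steps the width is (b−a)/2^n; need (b−a)/2^n ≤ 10^-3.
So n ≥ log₂(3.452000/10^-3) = log₂(3452.0000) ≈ 11.7532.
Hence n = 12.

12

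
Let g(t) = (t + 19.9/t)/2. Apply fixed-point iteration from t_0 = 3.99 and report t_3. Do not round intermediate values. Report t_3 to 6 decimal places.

4.460942

t_1 = g(3.990000) = 4.488734
t_2 = g(4.488734) = 4.461028
t_3 = g(4.461028) = 4.460942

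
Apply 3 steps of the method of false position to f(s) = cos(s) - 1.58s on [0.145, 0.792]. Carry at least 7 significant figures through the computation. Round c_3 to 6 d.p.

f(0.145000) = 0.760406, f(0.792000) = -0.548937
step 1: c = 0.520748, f(c) = 0.044666 > 0 → new bracket [0.520748, 0.792000]
step 2: c = 0.541158, f(c) = 0.002083 > 0 → new bracket [0.541158, 0.792000]
step 3: c = 0.542106, f(c) = 0.000096 > 0 → new bracket [0.542106, 0.792000]

0.542106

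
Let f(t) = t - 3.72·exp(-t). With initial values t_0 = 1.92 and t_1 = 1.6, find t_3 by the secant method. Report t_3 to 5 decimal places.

1.17197

Secant update: t_(k+1) = t_k − f(t_k)·(t_k − t_(k-1))/(f(t_k) − f(t_(k-1))).
f(t_0) = 1.374622, f(t_1) = 0.848945
t_2 = 1.600000 - (0.848945)·(1.600000 - 1.920000)/(0.848945 - (1.374622)) = 1.083214; f(t_2) = -0.176027
t_3 = 1.083214 - (-0.176027)·(1.083214 - 1.600000)/(-0.176027 - (0.848945)) = 1.171966; f(t_3) = 0.019669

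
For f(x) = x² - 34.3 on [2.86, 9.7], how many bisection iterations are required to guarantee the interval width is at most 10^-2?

10

Initial width b − a = 9.7 − 2.86 = 6.840000.
After n steps the width is (b−a)/2^n; need (b−a)/2^n ≤ 10^-2.
So n ≥ log₂(6.840000/10^-2) = log₂(684.0000) ≈ 9.4179.
Hence n = 10.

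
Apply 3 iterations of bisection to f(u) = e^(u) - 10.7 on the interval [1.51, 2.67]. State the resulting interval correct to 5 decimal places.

[2.23500, 2.38000]

f(1.510000) = -6.173269, f(2.670000) = 3.739969 (opposite signs)
step 1: m = 2.090000, f(m) = -2.615085 < 0 → root in [2.090000, 2.670000]
step 2: m = 2.380000, f(m) = 0.104903 > 0 → root in [2.090000, 2.380000]
step 3: m = 2.235000, f(m) = -1.353518 < 0 → root in [2.235000, 2.380000]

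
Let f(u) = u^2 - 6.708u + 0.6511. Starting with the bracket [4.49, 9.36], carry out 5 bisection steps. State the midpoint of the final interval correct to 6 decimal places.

f(4.490000) = -9.307720, f(9.360000) = 25.473820 (opposite signs)
step 1: m = 6.925000, f(m) = 2.153825 > 0 → root in [4.490000, 6.925000]
step 2: m = 5.707500, f(m) = -5.059254 < 0 → root in [5.707500, 6.925000]
step 3: m = 6.316250, f(m) = -1.823291 < 0 → root in [6.316250, 6.925000]
step 4: m = 6.620625, f(m) = 0.072623 > 0 → root in [6.316250, 6.620625]
step 5: m = 6.468438, f(m) = -0.898495 < 0 → root in [6.468438, 6.620625]
Midpoint of [6.468438, 6.620625] = 6.544531

6.544531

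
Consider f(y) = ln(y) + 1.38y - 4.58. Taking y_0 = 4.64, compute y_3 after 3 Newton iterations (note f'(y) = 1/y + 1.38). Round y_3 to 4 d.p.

2.6207

y_0 = 4.640000: f = 3.357914, f' = 1.595517 → y_1 = 4.640000 - (3.357914)/(1.595517) = 2.535407
y_1 = 2.535407: f = -0.150784, f' = 1.774414 → y_2 = 2.535407 - (-0.150784)/(1.774414) = 2.620384
y_2 = 2.620384: f = -0.000549, f' = 1.761623 → y_3 = 2.620384 - (-0.000549)/(1.761623) = 2.620696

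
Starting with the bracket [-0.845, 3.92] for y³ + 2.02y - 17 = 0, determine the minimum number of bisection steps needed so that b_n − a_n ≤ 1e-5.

Initial width b − a = 3.92 − -0.845 = 4.765000.
After n steps the width is (b−a)/2^n; need (b−a)/2^n ≤ 1e-5.
So n ≥ log₂(4.765000/1e-5) = log₂(476500.0000) ≈ 18.8621.
Hence n = 19.

19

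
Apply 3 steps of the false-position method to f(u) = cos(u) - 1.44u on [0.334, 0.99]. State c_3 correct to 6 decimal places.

0.580533

f(0.334000) = 0.463779, f(0.990000) = -0.876910
step 1: c = 0.560927, f(c) = 0.039027 > 0 → new bracket [0.560927, 0.990000]
step 2: c = 0.579210, f(c) = 0.002834 > 0 → new bracket [0.579210, 0.990000]
step 3: c = 0.580533, f(c) = 0.000203 > 0 → new bracket [0.580533, 0.990000]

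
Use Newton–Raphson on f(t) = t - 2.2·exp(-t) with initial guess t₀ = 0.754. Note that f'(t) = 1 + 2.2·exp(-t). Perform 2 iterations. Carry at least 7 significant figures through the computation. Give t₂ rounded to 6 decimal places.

t_0 = 0.754000: f = -0.281058, f' = 2.035058 → t_1 = 0.754000 - (-0.281058)/(2.035058) = 0.892108
t_1 = 0.892108: f = -0.009432, f' = 1.901540 → t_2 = 0.892108 - (-0.009432)/(1.901540) = 0.897068

0.897068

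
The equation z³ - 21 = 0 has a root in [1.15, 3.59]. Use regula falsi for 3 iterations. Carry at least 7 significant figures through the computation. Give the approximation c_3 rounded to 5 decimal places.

2.72017

False-position update: c = (a·f(b) − b·f(a))/(f(b) − f(a)); replace the endpoint whose sign matches f(c).
f(1.150000) = -19.479125, f(3.590000) = 25.268279
step 1: c = 2.212164, f(c) = -10.174406 < 0 → new bracket [2.212164, 3.590000]
step 2: c = 2.607694, f(c) = -3.267499 < 0 → new bracket [2.607694, 3.590000]
step 3: c = 2.720173, f(c) = -0.872501 < 0 → new bracket [2.720173, 3.590000]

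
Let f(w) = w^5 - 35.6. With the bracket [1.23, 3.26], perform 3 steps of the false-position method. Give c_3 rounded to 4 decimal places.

False-position update: c = (a·f(b) − b·f(a))/(f(b) − f(a)); replace the endpoint whose sign matches f(c).
f(1.230000) = -32.784694, f(3.260000) = 332.603575
step 1: c = 1.412143, f(c) = -29.984435 < 0 → new bracket [1.412143, 3.260000]
step 2: c = 1.564953, f(c) = -26.213449 < 0 → new bracket [1.564953, 3.260000]
step 3: c = 1.688785, f(c) = -21.863647 < 0 → new bracket [1.688785, 3.260000]

1.6888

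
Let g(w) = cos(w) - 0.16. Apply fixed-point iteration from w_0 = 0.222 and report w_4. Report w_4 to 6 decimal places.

w_1 = g(0.222000) = 0.815459
w_2 = g(0.815459) = 0.525534
w_3 = g(0.525534) = 0.705056
w_4 = g(0.705056) = 0.601575

0.601575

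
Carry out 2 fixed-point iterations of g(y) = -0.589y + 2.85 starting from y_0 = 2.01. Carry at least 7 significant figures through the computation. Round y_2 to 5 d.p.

y_1 = g(2.010000) = 1.666110
y_2 = g(1.666110) = 1.868661

1.86866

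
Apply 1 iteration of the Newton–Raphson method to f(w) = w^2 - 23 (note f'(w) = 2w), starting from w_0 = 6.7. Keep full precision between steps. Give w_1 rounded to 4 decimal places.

w_0 = 6.700000: f = 21.890000, f' = 13.400000 → w_1 = 6.700000 - (21.890000)/(13.400000) = 5.066418

5.0664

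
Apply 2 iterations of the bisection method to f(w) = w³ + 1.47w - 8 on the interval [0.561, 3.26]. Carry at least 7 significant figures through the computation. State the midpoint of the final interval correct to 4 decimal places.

f(0.561000) = -6.998772, f(3.260000) = 31.438176 (opposite signs)
step 1: m = 1.910500, f(m) = 1.781780 > 0 → root in [0.561000, 1.910500]
step 2: m = 1.235750, f(m) = -4.296361 < 0 → root in [1.235750, 1.910500]
Midpoint of [1.235750, 1.910500] = 1.573125

1.5731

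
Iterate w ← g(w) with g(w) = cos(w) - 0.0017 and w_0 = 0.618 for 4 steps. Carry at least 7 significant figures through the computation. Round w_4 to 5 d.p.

0.71448

w_1 = g(0.618000) = 0.813339
w_2 = g(0.813339) = 0.685376
w_3 = g(0.685376) = 0.772481
w_4 = g(0.772481) = 0.714481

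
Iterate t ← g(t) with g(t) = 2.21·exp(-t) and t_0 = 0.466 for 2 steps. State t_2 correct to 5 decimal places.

0.55223

t_1 = g(0.466000) = 1.386791
t_2 = g(1.386791) = 0.552226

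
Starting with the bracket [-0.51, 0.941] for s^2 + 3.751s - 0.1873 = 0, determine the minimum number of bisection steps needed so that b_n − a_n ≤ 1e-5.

Initial width b − a = 0.941 − -0.51 = 1.451000.
After n steps the width is (b−a)/2^n; need (b−a)/2^n ≤ 1e-5.
So n ≥ log₂(1.451000/1e-5) = log₂(145100.0000) ≈ 17.1467.
Hence n = 18.

18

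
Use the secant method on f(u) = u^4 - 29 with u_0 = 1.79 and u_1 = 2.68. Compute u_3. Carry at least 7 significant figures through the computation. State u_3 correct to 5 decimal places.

2.29358

f(u_0) = -18.733743, f(u_1) = 22.586870
u_2 = 2.680000 - (22.586870)·(2.680000 - 1.790000)/(22.586870 - (-18.733743)) = 2.193504; f(u_2) = -5.849856
u_3 = 2.193504 - (-5.849856)·(2.193504 - 2.680000)/(-5.849856 - (22.586870)) = 2.293583; f(u_3) = -1.326878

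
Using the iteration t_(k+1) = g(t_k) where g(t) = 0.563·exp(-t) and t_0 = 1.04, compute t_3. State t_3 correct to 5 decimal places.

t_1 = g(1.040000) = 0.198995
t_2 = g(0.198995) = 0.461409
t_3 = g(0.461409) = 0.354912

0.35491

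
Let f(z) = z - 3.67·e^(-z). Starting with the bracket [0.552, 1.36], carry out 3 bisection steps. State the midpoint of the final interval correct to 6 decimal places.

1.107500

f(0.552000) = -1.561175, f(1.360000) = 0.418055 (opposite signs)
step 1: m = 0.956000, f(m) = -0.454849 < 0 → root in [0.956000, 1.360000]
step 2: m = 1.158000, f(m) = 0.005202 > 0 → root in [0.956000, 1.158000]
step 3: m = 1.057000, f(m) = -0.218313 < 0 → root in [1.057000, 1.158000]
Midpoint of [1.057000, 1.158000] = 1.107500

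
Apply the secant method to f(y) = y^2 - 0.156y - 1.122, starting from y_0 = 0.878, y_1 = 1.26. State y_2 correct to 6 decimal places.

Secant update: y_(k+1) = y_k − f(y_k)·(y_k − y_(k-1))/(f(y_k) − f(y_(k-1))).
f(y_0) = -0.488084, f(y_1) = 0.269040
y_2 = 1.260000 - (0.269040)·(1.260000 - 0.878000)/(0.269040 - (-0.488084)) = 1.124258; f(y_2) = -0.033428

1.124258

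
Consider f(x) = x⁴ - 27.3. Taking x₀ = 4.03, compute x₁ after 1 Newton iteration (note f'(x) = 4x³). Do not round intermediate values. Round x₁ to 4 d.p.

Newton update: x ← x − f(x)/f'(x).
x_0 = 4.030000: f = 236.466833, f' = 261.803308 → x_1 = 4.030000 - (236.466833)/(261.803308) = 3.126777

3.1268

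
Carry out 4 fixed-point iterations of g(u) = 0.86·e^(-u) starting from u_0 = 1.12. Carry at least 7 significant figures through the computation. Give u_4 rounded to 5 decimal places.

u_1 = g(1.120000) = 0.280601
u_2 = g(0.280601) = 0.649584
u_3 = g(0.649584) = 0.449146
u_4 = g(0.449146) = 0.548829

0.54883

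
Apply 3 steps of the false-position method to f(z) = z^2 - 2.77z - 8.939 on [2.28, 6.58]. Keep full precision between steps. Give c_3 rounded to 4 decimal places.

False-position update: c = (a·f(b) − b·f(a))/(f(b) − f(a)); replace the endpoint whose sign matches f(c).
f(2.280000) = -10.056200, f(6.580000) = 16.130800
step 1: c = 3.931264, f(c) = -4.373763 < 0 → new bracket [3.931264, 6.580000]
step 2: c = 4.496258, f(c) = -1.177301 < 0 → new bracket [4.496258, 6.580000]
step 3: c = 4.637994, f(c) = -0.275253 < 0 → new bracket [4.637994, 6.580000]

4.6380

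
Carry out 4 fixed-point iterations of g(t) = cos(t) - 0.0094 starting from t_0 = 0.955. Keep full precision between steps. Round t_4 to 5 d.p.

0.77880

t_1 = g(0.955000) = 0.568209
t_2 = g(0.568209) = 0.833466
t_3 = g(0.833466) = 0.662914
t_4 = g(0.662914) = 0.778802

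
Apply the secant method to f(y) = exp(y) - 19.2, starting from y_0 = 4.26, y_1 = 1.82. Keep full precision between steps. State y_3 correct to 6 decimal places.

3.454206

Secant update: y_(k+1) = y_k − f(y_k)·(y_k − y_(k-1))/(f(y_k) − f(y_(k-1))).
f(y_0) = 51.609983, f(y_1) = -13.028142
y_2 = 1.820000 - (-13.028142)·(1.820000 - 4.260000)/(-13.028142 - (51.609983)) = 2.311794; f(y_2) = -9.107482
y_3 = 2.311794 - (-9.107482)·(2.311794 - 1.820000)/(-9.107482 - (-13.028142)) = 3.454206; f(y_3) = 12.433171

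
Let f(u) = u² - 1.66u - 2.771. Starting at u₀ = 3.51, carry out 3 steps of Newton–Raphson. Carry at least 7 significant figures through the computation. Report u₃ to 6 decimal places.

Newton update: u ← u − f(u)/f'(u).
f'(u) = 2u - 1.66
u_0 = 3.510000: f = 3.722500, f' = 5.360000 → u_1 = 3.510000 - (3.722500)/(5.360000) = 2.815504
u_1 = 2.815504: f = 0.482325, f' = 3.971007 → u_2 = 2.815504 - (0.482325)/(3.971007) = 2.694042
u_2 = 2.694042: f = 0.014753, f' = 3.728084 → u_3 = 2.694042 - (0.014753)/(3.728084) = 2.690085

2.690085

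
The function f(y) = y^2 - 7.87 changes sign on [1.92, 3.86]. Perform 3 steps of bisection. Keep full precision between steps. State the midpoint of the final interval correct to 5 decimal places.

2.76875

f(1.920000) = -4.183600, f(3.860000) = 7.029600 (opposite signs)
step 1: m = 2.890000, f(m) = 0.482100 > 0 → root in [1.920000, 2.890000]
step 2: m = 2.405000, f(m) = -2.085975 < 0 → root in [2.405000, 2.890000]
step 3: m = 2.647500, f(m) = -0.860744 < 0 → root in [2.647500, 2.890000]
Midpoint of [2.647500, 2.890000] = 2.768750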